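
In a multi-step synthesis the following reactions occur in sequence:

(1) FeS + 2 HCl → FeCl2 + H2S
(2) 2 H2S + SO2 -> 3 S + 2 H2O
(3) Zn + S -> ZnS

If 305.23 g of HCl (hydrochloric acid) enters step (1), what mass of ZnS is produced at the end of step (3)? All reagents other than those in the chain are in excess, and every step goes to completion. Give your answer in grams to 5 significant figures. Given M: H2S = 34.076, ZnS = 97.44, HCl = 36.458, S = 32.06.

611.83 g

n(HCl) = 305.23 / 36.458 = 8.37210 mol.
Reaction (1): HCl→H2S ratio 2:1 ⇒ n(H2S) = 4.18605 mol.
Reaction (2): H2S→S ratio 2:3 ⇒ n(S) = 6.27907 mol.
Reaction (3): S→ZnS ratio 1:1 ⇒ n(ZnS) = 6.27907 mol.
Mass of ZnS = 6.27907 × 97.44 = 611.833 g.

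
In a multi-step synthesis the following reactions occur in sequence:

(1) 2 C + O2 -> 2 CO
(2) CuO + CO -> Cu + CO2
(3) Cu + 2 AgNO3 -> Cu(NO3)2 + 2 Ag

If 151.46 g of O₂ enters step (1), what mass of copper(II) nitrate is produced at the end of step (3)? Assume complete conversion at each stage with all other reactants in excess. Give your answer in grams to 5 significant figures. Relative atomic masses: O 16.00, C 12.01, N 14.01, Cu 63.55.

1775.6 g

M(O2) = 2(16.00) = 32.00 g/mol.
M(Cu(NO3)2) = 63.55 + 2(14.01) + 6(16.00) = 187.57 g/mol.
n(O2) = 151.46 / 32.00 = 4.73313 mol.
Reaction (1): O2→CO ratio 1:2 ⇒ n(CO) = 9.46625 mol.
Reaction (2): CO→Cu ratio 1:1 ⇒ n(Cu) = 9.46625 mol.
Reaction (3): Cu→Cu(NO3)2 ratio 1:1 ⇒ n(Cu(NO3)2) = 9.46625 mol.
Mass of Cu(NO3)2 = 9.46625 × 187.57 = 1775.58 g.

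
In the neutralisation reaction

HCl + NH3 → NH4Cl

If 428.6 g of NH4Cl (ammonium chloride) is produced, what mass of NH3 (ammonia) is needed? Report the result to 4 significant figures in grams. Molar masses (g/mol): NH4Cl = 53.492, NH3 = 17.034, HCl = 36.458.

n(NH4Cl) = 428.60 g / 53.492 g/mol = 8.0124 mol.
From the equation the NH4Cl:NH3 mole ratio is 1:1, so n(NH3) = 8.0124 × 1/1 = 8.0124 mol.
Mass of NH3 = 8.0124 mol × 17.034 g/mol = 136.48 g.

136.5 g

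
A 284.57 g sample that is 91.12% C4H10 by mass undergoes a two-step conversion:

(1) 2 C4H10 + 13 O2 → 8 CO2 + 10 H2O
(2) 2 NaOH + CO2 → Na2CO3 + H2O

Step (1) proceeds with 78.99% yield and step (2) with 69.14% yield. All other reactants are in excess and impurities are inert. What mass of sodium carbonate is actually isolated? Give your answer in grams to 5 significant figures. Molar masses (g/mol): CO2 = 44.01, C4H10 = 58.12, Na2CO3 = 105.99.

1033.0 g

Pure C4H10 = 284.57 × 0.9112 = 259.300 g.
n(C4H10) = 259.300 / 58.12 = 4.46146 mol.
Step 1 (C4H10:CO2 = 2:8): theoretical n(CO2) = 17.8458 mol; at 78.99% yield, n(CO2) = 14.0964 mol.
Step 2 (CO2:Na2CO3 = 1:1): theoretical n(Na2CO3) = 14.0964 mol, so theoretical mass = 14.0964 × 105.99 = 1494.08 g.
At 69.14% yield, actual mass of Na2CO3 = 1494.08 × 0.6914 = 1033.01 g.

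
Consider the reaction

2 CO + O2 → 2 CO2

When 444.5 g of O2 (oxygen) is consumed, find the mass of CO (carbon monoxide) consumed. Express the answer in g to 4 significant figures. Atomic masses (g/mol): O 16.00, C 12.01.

778.2 g

M(O2) = 2(16.00) = 32.00 g/mol.
M(CO) = 12.01 + 16.00 = 28.01 g/mol.
n(O2) = 444.50 g / 32.00 g/mol = 13.891 mol.
From the equation the O2:CO mole ratio is 1:2, so n(CO) = 13.891 × 2/1 = 27.781 mol.
Mass of CO = 27.781 mol × 28.01 g/mol = 778.15 g.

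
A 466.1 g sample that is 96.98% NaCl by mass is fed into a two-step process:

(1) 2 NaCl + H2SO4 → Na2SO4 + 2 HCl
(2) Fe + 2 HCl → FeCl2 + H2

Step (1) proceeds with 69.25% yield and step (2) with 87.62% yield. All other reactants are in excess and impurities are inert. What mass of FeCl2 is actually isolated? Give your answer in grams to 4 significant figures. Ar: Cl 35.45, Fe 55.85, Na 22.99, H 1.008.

Pure NaCl = 466.1 × 0.9698 = 452.02 g.
M(NaCl) = 22.99 + 35.45 = 58.44 g/mol.
M(FeCl2) = 55.85 + 2(35.45) = 126.75 g/mol.
n(NaCl) = 452.02 / 58.44 = 7.7348 mol.
Step 1 (NaCl:HCl = 2:2): theoretical n(HCl) = 7.7348 mol; at 69.25% yield, n(HCl) = 5.3564 mol.
Step 2 (HCl:FeCl2 = 2:1): theoretical n(FeCl2) = 2.6782 mol, so theoretical mass = 2.6782 × 126.75 = 339.46 g.
At 87.62% yield, actual mass of FeCl2 = 339.46 × 0.8762 = 297.44 g.

297.4 g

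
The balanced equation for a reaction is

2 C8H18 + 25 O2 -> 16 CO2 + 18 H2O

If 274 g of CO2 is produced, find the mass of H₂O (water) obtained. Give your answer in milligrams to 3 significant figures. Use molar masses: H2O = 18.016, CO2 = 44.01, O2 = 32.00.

126000 mg

n(CO2) = 274.0 g / 44.01 g/mol = 6.226 mol.
From the equation the CO2:H2O mole ratio is 16:18, so n(H2O) = 6.226 × 18/16 = 7.004 mol.
Mass of H2O = 7.004 mol × 18.016 g/mol = 126.2 g.
Converting to mg: 126.2 g = 126000 mg.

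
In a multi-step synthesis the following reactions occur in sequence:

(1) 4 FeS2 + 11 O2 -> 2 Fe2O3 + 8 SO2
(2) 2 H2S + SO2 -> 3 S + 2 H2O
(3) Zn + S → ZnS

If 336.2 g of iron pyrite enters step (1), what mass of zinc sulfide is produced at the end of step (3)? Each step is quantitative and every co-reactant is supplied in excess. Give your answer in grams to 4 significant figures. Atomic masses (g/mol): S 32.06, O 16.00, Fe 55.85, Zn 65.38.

1638 g

M(FeS2) = 55.85 + 2(32.06) = 119.97 g/mol.
M(ZnS) = 65.38 + 32.06 = 97.44 g/mol.
n(FeS2) = 336.2 / 119.97 = 2.8024 mol.
Reaction (1): FeS2→SO2 ratio 4:8 ⇒ n(SO2) = 5.6047 mol.
Reaction (2): SO2→S ratio 1:3 ⇒ n(S) = 16.814 mol.
Reaction (3): S→ZnS ratio 1:1 ⇒ n(ZnS) = 16.814 mol.
Mass of ZnS = 16.814 × 97.44 = 1638.4 g.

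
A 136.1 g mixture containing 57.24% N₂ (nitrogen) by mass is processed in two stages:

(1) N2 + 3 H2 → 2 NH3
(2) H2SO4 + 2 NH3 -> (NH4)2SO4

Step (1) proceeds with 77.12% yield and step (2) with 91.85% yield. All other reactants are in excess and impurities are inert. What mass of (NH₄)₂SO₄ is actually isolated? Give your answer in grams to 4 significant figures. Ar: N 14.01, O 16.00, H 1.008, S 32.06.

Pure N2 = 136.1 × 0.5724 = 77.904 g.
M(N2) = 2(14.01) = 28.02 g/mol.
M((NH4)2SO4) = 2(14.01) + 8(1.008) + 32.06 + 4(16.00) = 132.144 g/mol.
n(N2) = 77.904 / 28.02 = 2.7803 mol.
Step 1 (N2:NH3 = 1:2): theoretical n(NH3) = 5.5606 mol; at 77.12% yield, n(NH3) = 4.2883 mol.
Step 2 (NH3:(NH4)2SO4 = 2:1): theoretical n((NH4)2SO4) = 2.1442 mol, so theoretical mass = 2.1442 × 132.144 = 283.34 g.
At 91.85% yield, actual mass of (NH4)2SO4 = 283.34 × 0.9185 = 260.25 g.

260.2 g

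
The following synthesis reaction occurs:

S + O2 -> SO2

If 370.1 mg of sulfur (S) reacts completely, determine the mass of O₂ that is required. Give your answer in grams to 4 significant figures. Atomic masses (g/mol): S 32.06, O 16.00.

0.3694 g

M(S) = 32.06 g/mol.
M(O2) = 2(16.00) = 32.00 g/mol.
Convert: 370.1 mg = 0.37010 g.
n(S) = 0.37010 g / 32.06 g/mol = 0.011544 mol.
From the equation the S:O2 mole ratio is 1:1, so n(O2) = 0.011544 × 1/1 = 0.011544 mol.
Mass of O2 = 0.011544 mol × 32.00 g/mol = 0.36941 g.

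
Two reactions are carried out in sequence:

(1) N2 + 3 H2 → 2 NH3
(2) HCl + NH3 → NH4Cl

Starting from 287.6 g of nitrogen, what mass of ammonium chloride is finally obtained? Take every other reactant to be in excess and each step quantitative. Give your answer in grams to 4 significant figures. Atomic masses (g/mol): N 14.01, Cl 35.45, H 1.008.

M(N2) = 2(14.01) = 28.02 g/mol.
M(NH4Cl) = 14.01 + 4(1.008) + 35.45 = 53.492 g/mol.
n(N2) = 287.60 / 28.02 = 10.264 mol.
Step 1 gives a 1:2 ratio of N2 to NH3, so n(NH3) = 20.528 mol.
In step 2 the NH3:NH4Cl ratio is 1:1, so n(NH4Cl) = 20.528 mol.
Mass of NH4Cl = 20.528 × 53.492 = 1098.1 g.

1098 g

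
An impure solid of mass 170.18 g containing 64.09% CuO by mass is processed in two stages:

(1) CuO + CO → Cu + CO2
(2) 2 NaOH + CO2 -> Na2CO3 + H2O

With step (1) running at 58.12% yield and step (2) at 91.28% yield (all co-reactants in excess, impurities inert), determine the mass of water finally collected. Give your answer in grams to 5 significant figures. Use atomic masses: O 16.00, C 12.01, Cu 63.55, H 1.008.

Pure CuO = 170.18 × 0.6409 = 109.068 g.
M(CuO) = 63.55 + 16.00 = 79.55 g/mol.
M(H2O) = 2(1.008) + 16.00 = 18.016 g/mol.
n(CuO) = 109.068 / 79.55 = 1.37107 mol.
Step 1 (CuO:CO2 = 1:1): theoretical n(CO2) = 1.37107 mol; at 58.12% yield, n(CO2) = 0.796864 mol.
Step 2 (CO2:H2O = 1:1): theoretical n(H2O) = 0.796864 mol, so theoretical mass = 0.796864 × 18.016 = 14.3563 g.
At 91.28% yield, actual mass of H2O = 14.3563 × 0.9128 = 13.1044 g.

13.104 g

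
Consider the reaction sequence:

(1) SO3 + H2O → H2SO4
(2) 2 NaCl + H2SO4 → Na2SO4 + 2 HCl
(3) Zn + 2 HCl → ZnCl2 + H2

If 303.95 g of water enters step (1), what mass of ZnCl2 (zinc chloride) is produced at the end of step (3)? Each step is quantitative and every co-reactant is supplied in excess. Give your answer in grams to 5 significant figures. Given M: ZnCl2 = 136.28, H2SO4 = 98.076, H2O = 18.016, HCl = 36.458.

2299.2 g

n(H2O) = 303.95 / 18.016 = 16.8711 mol.
Reaction (1): H2O→H2SO4 ratio 1:1 ⇒ n(H2SO4) = 16.8711 mol.
Reaction (2): H2SO4→HCl ratio 1:2 ⇒ n(HCl) = 33.7422 mol.
Reaction (3): HCl→ZnCl2 ratio 2:1 ⇒ n(ZnCl2) = 16.8711 mol.
Mass of ZnCl2 = 16.8711 × 136.28 = 2299.20 g.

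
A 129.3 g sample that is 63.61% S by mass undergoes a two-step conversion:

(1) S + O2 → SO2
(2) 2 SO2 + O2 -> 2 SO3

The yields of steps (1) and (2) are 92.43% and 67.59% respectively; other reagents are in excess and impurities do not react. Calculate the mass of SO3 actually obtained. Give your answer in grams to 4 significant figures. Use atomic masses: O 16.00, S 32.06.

128.3 g

Pure S = 129.3 × 0.6361 = 82.248 g.
M(S) = 32.06 g/mol.
M(SO3) = 32.06 + 3(16.00) = 80.06 g/mol.
n(S) = 82.248 / 32.06 = 2.5654 mol.
Step 1 (S:SO2 = 1:1): theoretical n(SO2) = 2.5654 mol; at 92.43% yield, n(SO2) = 2.3712 mol.
Step 2 (SO2:SO3 = 2:2): theoretical n(SO3) = 2.3712 mol, so theoretical mass = 2.3712 × 80.06 = 189.84 g.
At 67.59% yield, actual mass of SO3 = 189.84 × 0.6759 = 128.31 g.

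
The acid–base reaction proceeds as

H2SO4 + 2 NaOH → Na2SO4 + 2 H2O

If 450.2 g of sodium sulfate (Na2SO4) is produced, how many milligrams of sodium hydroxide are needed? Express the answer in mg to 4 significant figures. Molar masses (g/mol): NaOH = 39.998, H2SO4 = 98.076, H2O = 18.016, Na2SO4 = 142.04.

n(Na2SO4) = 450.20 g / 142.04 g/mol = 3.1695 mol.
From the equation the Na2SO4:NaOH mole ratio is 1:2, so n(NaOH) = 3.1695 × 2/1 = 6.3391 mol.
Mass of NaOH = 6.3391 mol × 39.998 g/mol = 253.55 g.
Converting to mg: 253.55 g = 253500 mg.

253500 mg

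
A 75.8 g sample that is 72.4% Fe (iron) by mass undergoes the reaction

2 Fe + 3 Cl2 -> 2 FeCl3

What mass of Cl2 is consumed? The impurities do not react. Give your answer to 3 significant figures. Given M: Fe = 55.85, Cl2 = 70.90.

Mass of pure Fe = 75.8 g × 0.724 = 54.88 g.
n(Fe) = 54.88 g / 55.85 g/mol = 0.9826 mol.
From the equation the Fe:Cl2 mole ratio is 2:3, so n(Cl2) = 0.9826 × 3/2 = 1.474 mol.
Mass of Cl2 = 1.474 mol × 70.90 g/mol = 104.5 g.

105 g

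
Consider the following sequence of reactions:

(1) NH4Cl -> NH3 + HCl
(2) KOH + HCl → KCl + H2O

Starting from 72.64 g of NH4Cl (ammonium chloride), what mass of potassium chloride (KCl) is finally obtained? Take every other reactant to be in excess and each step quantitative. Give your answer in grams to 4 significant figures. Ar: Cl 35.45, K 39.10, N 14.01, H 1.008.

101.2 g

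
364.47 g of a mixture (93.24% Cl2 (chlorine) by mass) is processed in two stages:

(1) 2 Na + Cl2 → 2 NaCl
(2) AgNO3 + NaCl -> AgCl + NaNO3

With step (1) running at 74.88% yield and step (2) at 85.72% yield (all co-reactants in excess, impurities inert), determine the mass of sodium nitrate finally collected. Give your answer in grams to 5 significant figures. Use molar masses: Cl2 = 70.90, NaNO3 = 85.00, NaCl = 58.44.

523.02 g

Pure Cl2 = 364.47 × 0.9324 = 339.832 g.
n(Cl2) = 339.832 / 70.90 = 4.79311 mol.
Step 1 (Cl2:NaCl = 1:2): theoretical n(NaCl) = 9.58623 mol; at 74.88% yield, n(NaCl) = 7.17817 mol.
Step 2 (NaCl:NaNO3 = 1:1): theoretical n(NaNO3) = 7.17817 mol, so theoretical mass = 7.17817 × 85.00 = 610.144 g.
At 85.72% yield, actual mass of NaNO3 = 610.144 × 0.8572 = 523.016 g.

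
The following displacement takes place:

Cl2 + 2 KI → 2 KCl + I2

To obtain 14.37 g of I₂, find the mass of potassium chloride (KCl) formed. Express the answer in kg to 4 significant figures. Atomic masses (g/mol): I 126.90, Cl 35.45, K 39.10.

M(I2) = 2(126.90) = 253.80 g/mol.
M(KCl) = 39.10 + 35.45 = 74.55 g/mol.
n(I2) = 14.370 g / 253.80 g/mol = 0.056619 mol.
From the equation the I2:KCl mole ratio is 1:2, so n(KCl) = 0.056619 × 2/1 = 0.11324 mol.
Mass of KCl = 0.11324 mol × 74.55 g/mol = 8.4420 g.
Converting to kg: 8.4420 g = 0.008442 kg.

0.008442 kg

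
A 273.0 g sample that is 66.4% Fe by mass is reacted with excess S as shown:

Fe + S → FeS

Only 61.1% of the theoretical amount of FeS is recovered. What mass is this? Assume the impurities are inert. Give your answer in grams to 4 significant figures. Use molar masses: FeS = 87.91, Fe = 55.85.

174.3 g

Pure Fe available = 273.0 g × 0.664 = 181.27 g.
n(Fe) = 181.27 g / 55.85 g/mol = 3.2457 mol.
From the equation the Fe:FeS mole ratio is 1:1, so n(FeS) = 3.2457 × 1/1 = 3.2457 mol.
Mass of FeS = 3.2457 mol × 87.91 g/mol = 285.33 g.
Actual mass collected = 285.33 g × 0.611 = 174.34 g.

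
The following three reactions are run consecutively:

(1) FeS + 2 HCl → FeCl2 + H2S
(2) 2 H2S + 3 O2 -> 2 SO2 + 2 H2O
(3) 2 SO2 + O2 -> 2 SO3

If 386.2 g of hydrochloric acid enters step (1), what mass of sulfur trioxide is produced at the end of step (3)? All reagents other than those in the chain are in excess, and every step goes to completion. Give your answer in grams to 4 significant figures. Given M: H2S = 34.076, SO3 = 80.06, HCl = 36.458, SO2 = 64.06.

n(HCl) = 386.2 / 36.458 = 10.593 mol.
Reaction (1): HCl→H2S ratio 2:1 ⇒ n(H2S) = 5.2965 mol.
Reaction (2): H2S→SO2 ratio 2:2 ⇒ n(SO2) = 5.2965 mol.
Reaction (3): SO2→SO3 ratio 2:2 ⇒ n(SO3) = 5.2965 mol.
Mass of SO3 = 5.2965 × 80.06 = 424.04 g.

424.0 g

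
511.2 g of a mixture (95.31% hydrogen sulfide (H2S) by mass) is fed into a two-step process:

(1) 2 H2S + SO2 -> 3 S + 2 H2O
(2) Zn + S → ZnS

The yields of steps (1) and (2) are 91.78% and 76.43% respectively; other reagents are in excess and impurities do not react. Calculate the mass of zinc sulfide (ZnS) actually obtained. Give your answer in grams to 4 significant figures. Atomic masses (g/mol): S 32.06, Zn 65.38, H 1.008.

Pure H2S = 511.2 × 0.9531 = 487.22 g.
M(H2S) = 2(1.008) + 32.06 = 34.076 g/mol.
M(ZnS) = 65.38 + 32.06 = 97.44 g/mol.
n(H2S) = 487.22 / 34.076 = 14.298 mol.
Step 1 (H2S:S = 2:3): theoretical n(S) = 21.447 mol; at 91.78% yield, n(S) = 19.684 mol.
Step 2 (S:ZnS = 1:1): theoretical n(ZnS) = 19.684 mol, so theoretical mass = 19.684 × 97.44 = 1918.0 g.
At 76.43% yield, actual mass of ZnS = 1918.0 × 0.7643 = 1466.0 g.

1466 g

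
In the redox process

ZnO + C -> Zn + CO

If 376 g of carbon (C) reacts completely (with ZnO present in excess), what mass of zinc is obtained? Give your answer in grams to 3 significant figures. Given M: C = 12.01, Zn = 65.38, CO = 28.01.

n(C) = 376.0 g / 12.01 g/mol = 31.31 mol.
From the equation the C:Zn mole ratio is 1:1, so n(Zn) = 31.31 × 1/1 = 31.31 mol.
Mass of Zn = 31.31 mol × 65.38 g/mol = 2047 g.

2050 g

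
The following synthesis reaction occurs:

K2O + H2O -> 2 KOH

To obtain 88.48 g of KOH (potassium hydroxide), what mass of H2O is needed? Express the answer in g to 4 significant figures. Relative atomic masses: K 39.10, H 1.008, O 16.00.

14.21 g

M(KOH) = 39.10 + 16.00 + 1.008 = 56.108 g/mol.
M(H2O) = 2(1.008) + 16.00 = 18.016 g/mol.
n(KOH) = 88.480 g / 56.108 g/mol = 1.5770 mol.
From the equation the KOH:H2O mole ratio is 2:1, so n(H2O) = 1.5770 × 1/2 = 0.78848 mol.
Mass of H2O = 0.78848 mol × 18.016 g/mol = 14.205 g.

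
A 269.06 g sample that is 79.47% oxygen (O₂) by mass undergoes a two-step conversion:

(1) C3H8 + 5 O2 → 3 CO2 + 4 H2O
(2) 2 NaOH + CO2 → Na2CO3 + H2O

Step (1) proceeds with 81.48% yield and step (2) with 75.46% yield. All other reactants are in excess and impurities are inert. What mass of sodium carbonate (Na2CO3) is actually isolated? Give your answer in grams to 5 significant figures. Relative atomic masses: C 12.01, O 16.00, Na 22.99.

261.27 g

Pure O2 = 269.06 × 0.7947 = 213.822 g.
M(O2) = 2(16.00) = 32.00 g/mol.
M(Na2CO3) = 2(22.99) + 12.01 + 3(16.00) = 105.99 g/mol.
n(O2) = 213.822 / 32.00 = 6.68194 mol.
Step 1 (O2:CO2 = 5:3): theoretical n(CO2) = 4.00916 mol; at 81.48% yield, n(CO2) = 3.26667 mol.
Step 2 (CO2:Na2CO3 = 1:1): theoretical n(Na2CO3) = 3.26667 mol, so theoretical mass = 3.26667 × 105.99 = 346.234 g.
At 75.46% yield, actual mass of Na2CO3 = 346.234 × 0.7546 = 261.268 g.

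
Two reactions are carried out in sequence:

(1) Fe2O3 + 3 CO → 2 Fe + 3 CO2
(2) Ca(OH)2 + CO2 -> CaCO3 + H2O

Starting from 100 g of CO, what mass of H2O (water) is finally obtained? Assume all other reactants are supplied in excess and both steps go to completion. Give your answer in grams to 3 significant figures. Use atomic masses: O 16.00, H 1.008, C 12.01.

64.3 g

M(CO) = 12.01 + 16.00 = 28.01 g/mol.
M(H2O) = 2(1.008) + 16.00 = 18.016 g/mol.
n(CO) = 100.0 / 28.01 = 3.570 mol.
Step 1 gives a 3:3 ratio of CO to CO2, so n(CO2) = 3.570 mol.
In step 2 the CO2:H2O ratio is 1:1, so n(H2O) = 3.570 mol.
Mass of H2O = 3.570 × 18.016 = 64.32 g.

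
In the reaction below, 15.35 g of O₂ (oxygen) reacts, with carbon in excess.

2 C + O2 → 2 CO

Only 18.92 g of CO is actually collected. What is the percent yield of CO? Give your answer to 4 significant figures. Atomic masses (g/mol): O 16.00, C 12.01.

70.41 %

M(O2) = 2(16.00) = 32.00 g/mol.
M(CO) = 12.01 + 16.00 = 28.01 g/mol.
n(O2) = 15.350 g / 32.00 g/mol = 0.47969 mol.
From the equation the O2:CO mole ratio is 1:2, so n(CO) = 0.47969 × 2/1 = 0.95937 mol.
Mass of CO = 0.95937 mol × 28.01 g/mol = 26.872 g.
This is the theoretical yield. Percent yield = 18.92 g / 26.872 g × 100% = 70.408%.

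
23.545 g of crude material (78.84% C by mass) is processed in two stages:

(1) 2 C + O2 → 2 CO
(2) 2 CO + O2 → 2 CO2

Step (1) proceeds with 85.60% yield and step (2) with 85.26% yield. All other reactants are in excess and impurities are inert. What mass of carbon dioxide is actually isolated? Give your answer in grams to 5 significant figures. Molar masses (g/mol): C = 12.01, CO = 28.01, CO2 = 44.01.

49.645 g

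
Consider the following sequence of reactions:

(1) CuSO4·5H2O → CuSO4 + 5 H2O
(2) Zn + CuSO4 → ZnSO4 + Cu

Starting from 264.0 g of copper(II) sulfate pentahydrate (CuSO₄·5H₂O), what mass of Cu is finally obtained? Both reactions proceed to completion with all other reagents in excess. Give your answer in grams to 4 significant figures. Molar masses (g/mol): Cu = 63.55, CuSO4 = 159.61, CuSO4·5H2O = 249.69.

n(CuSO4·5H2O) = 264.00 / 249.69 = 1.0573 mol.
Step 1 gives a 1:1 ratio of CuSO4·5H2O to CuSO4, so n(CuSO4) = 1.0573 mol.
In step 2 the CuSO4:Cu ratio is 1:1, so n(Cu) = 1.0573 mol.
Mass of Cu = 1.0573 × 63.55 = 67.192 g.

67.19 g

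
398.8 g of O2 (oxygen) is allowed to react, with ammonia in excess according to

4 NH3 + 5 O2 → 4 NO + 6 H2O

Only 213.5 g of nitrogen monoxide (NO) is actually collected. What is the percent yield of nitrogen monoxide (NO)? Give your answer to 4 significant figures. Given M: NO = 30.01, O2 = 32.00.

n(O2) = 398.80 g / 32.00 g/mol = 12.463 mol.
From the equation the O2:NO mole ratio is 5:4, so n(NO) = 12.463 × 4/5 = 9.9700 mol.
Mass of NO = 9.9700 mol × 30.01 g/mol = 299.20 g.
This is the theoretical yield. Percent yield = 213.5 g / 299.20 g × 100% = 71.357%.

71.36 %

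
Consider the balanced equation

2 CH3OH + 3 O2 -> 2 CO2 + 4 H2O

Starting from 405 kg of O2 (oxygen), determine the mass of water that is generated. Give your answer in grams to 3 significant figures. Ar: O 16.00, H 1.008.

M(O2) = 2(16.00) = 32.00 g/mol.
M(H2O) = 2(1.008) + 16.00 = 18.016 g/mol.
Convert: 405 kg = 405000 g.
n(O2) = 405000 g / 32.00 g/mol = 12660 mol.
From the equation the O2:H2O mole ratio is 3:4, so n(H2O) = 12660 × 4/3 = 16880 mol.
Mass of H2O = 16880 mol × 18.016 g/mol = 304000 g.

304000 g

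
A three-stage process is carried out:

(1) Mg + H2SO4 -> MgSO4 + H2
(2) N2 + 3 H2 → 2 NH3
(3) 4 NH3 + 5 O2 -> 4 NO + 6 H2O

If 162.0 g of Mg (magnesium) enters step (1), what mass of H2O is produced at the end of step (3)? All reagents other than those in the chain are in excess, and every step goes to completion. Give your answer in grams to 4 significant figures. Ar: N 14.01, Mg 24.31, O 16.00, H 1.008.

120.1 g

M(Mg) = 24.31 g/mol.
M(H2O) = 2(1.008) + 16.00 = 18.016 g/mol.
n(Mg) = 162.0 / 24.31 = 6.6639 mol.
Reaction (1): Mg→H2 ratio 1:1 ⇒ n(H2) = 6.6639 mol.
Reaction (2): H2→NH3 ratio 3:2 ⇒ n(NH3) = 4.4426 mol.
Reaction (3): NH3→H2O ratio 4:6 ⇒ n(H2O) = 6.6639 mol.
Mass of H2O = 6.6639 × 18.016 = 120.06 g.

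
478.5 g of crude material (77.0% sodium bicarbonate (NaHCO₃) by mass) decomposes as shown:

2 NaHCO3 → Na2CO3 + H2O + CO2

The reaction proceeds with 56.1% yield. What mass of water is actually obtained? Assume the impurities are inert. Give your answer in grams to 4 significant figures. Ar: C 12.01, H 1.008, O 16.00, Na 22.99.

Pure NaHCO3 available = 478.5 g × 0.770 = 368.44 g.
M(NaHCO3) = 22.99 + 1.008 + 12.01 + 3(16.00) = 84.008 g/mol.
M(H2O) = 2(1.008) + 16.00 = 18.016 g/mol.
n(NaHCO3) = 368.44 g / 84.008 g/mol = 4.3858 mol.
From the equation the NaHCO3:H2O mole ratio is 2:1, so n(H2O) = 4.3858 × 1/2 = 2.1929 mol.
Mass of H2O = 2.1929 mol × 18.016 g/mol = 39.508 g.
Actual mass collected = 39.508 g × 0.561 = 22.164 g.

22.16 g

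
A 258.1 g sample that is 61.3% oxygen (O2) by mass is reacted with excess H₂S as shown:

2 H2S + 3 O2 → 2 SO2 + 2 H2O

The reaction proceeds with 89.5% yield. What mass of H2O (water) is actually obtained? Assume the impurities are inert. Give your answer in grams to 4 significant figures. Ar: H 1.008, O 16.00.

Pure O2 available = 258.1 g × 0.613 = 158.22 g.
M(O2) = 2(16.00) = 32.00 g/mol.
M(H2O) = 2(1.008) + 16.00 = 18.016 g/mol.
n(O2) = 158.22 g / 32.00 g/mol = 4.9442 mol.
From the equation the O2:H2O mole ratio is 3:2, so n(H2O) = 4.9442 × 2/3 = 3.2962 mol.
Mass of H2O = 3.2962 mol × 18.016 g/mol = 59.383 g.
Actual mass collected = 59.383 g × 0.895 = 53.148 g.

53.15 g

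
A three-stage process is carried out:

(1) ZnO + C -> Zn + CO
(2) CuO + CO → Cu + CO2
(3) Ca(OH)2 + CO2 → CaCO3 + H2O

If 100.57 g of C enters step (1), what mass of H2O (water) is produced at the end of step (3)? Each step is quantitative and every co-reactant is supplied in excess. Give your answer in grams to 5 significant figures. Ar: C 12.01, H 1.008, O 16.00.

M(C) = 12.01 g/mol.
M(H2O) = 2(1.008) + 16.00 = 18.016 g/mol.
n(C) = 100.57 / 12.01 = 8.37386 mol.
Reaction (1): C→CO ratio 1:1 ⇒ n(CO) = 8.37386 mol.
Reaction (2): CO→CO2 ratio 1:1 ⇒ n(CO2) = 8.37386 mol.
Reaction (3): CO2→H2O ratio 1:1 ⇒ n(H2O) = 8.37386 mol.
Mass of H2O = 8.37386 × 18.016 = 150.863 g.

150.86 g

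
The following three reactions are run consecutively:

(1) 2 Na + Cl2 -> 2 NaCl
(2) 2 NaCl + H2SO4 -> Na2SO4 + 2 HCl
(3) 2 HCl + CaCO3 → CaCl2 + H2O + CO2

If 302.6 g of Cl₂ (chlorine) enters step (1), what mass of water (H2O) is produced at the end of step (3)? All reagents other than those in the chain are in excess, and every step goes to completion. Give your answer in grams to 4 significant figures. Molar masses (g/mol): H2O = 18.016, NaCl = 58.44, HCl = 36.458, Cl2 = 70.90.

76.89 g

n(Cl2) = 302.6 / 70.90 = 4.2680 mol.
Reaction (1): Cl2→NaCl ratio 1:2 ⇒ n(NaCl) = 8.5360 mol.
Reaction (2): NaCl→HCl ratio 2:2 ⇒ n(HCl) = 8.5360 mol.
Reaction (3): HCl→H2O ratio 2:1 ⇒ n(H2O) = 4.2680 mol.
Mass of H2O = 4.2680 × 18.016 = 76.892 g.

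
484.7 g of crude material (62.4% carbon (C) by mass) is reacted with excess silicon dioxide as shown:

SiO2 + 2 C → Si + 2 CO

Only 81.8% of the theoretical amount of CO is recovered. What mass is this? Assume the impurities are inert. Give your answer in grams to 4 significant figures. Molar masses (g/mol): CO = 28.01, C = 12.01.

Pure C available = 484.7 g × 0.624 = 302.45 g.
n(C) = 302.45 g / 12.01 g/mol = 25.183 mol.
From the equation the C:CO mole ratio is 2:2, so n(CO) = 25.183 × 2/2 = 25.183 mol.
Mass of CO = 25.183 mol × 28.01 g/mol = 705.39 g.
Actual mass collected = 705.39 g × 0.818 = 577.01 g.

577.0 g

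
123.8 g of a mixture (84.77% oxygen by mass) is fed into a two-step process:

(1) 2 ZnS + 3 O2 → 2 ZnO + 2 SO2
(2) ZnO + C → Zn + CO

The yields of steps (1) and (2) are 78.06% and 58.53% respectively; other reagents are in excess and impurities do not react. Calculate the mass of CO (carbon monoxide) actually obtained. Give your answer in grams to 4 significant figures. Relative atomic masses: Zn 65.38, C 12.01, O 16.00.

Pure O2 = 123.8 × 0.8477 = 104.95 g.
M(O2) = 2(16.00) = 32.00 g/mol.
M(CO) = 12.01 + 16.00 = 28.01 g/mol.
n(O2) = 104.95 / 32.00 = 3.2795 mol.
Step 1 (O2:ZnO = 3:2): theoretical n(ZnO) = 2.1864 mol; at 78.06% yield, n(ZnO) = 1.7067 mol.
Step 2 (ZnO:CO = 1:1): theoretical n(CO) = 1.7067 mol, so theoretical mass = 1.7067 × 28.01 = 47.804 g.
At 58.53% yield, actual mass of CO = 47.804 × 0.5853 = 27.980 g.

27.98 g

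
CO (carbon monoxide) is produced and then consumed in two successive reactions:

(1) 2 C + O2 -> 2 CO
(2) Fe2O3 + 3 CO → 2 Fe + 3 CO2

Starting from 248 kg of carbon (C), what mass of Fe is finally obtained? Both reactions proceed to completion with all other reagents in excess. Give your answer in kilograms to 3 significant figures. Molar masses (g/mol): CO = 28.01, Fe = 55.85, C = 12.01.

769 kg

248 kg = 248000 g.
n(C) = 248000 / 12.01 = 20650 mol.
Step 1 gives a 2:2 ratio of C to CO, so n(CO) = 20650 mol.
In step 2 the CO:Fe ratio is 3:2, so n(Fe) = 13770 mol.
Mass of Fe = 13770 × 55.85 = 768800 g = 769 kg.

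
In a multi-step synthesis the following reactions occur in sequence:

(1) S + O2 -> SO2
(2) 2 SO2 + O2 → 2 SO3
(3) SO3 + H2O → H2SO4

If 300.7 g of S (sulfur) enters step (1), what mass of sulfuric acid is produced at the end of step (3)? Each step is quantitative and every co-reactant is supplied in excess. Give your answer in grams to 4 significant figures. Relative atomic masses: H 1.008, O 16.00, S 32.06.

919.9 g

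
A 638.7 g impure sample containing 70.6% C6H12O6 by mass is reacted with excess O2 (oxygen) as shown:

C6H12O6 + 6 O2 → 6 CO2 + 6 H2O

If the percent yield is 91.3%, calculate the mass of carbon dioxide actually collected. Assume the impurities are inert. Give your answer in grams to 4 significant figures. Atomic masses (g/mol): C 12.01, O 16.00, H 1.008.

603.4 g

Pure C6H12O6 available = 638.7 g × 0.706 = 450.92 g.
M(C6H12O6) = 6(12.01) + 12(1.008) + 6(16.00) = 180.156 g/mol.
M(CO2) = 12.01 + 2(16.00) = 44.01 g/mol.
n(C6H12O6) = 450.92 g / 180.156 g/mol = 2.5030 mol.
From the equation the C6H12O6:CO2 mole ratio is 1:6, so n(CO2) = 2.5030 × 6/1 = 15.018 mol.
Mass of CO2 = 15.018 mol × 44.01 g/mol = 660.93 g.
Actual mass collected = 660.93 g × 0.913 = 603.43 g.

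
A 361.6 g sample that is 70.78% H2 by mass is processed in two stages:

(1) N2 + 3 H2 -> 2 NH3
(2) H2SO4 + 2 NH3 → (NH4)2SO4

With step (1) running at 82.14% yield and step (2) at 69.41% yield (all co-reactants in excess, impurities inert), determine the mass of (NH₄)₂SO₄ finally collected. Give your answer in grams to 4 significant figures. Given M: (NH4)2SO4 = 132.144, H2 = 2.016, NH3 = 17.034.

3188 g

Pure H2 = 361.6 × 0.7078 = 255.94 g.
n(H2) = 255.94 / 2.016 = 126.95 mol.
Step 1 (H2:NH3 = 3:2): theoretical n(NH3) = 84.636 mol; at 82.14% yield, n(NH3) = 69.520 mol.
Step 2 (NH3:(NH4)2SO4 = 2:1): theoretical n((NH4)2SO4) = 34.760 mol, so theoretical mass = 34.760 × 132.144 = 4593.3 g.
At 69.41% yield, actual mass of (NH4)2SO4 = 4593.3 × 0.6941 = 3188.2 g.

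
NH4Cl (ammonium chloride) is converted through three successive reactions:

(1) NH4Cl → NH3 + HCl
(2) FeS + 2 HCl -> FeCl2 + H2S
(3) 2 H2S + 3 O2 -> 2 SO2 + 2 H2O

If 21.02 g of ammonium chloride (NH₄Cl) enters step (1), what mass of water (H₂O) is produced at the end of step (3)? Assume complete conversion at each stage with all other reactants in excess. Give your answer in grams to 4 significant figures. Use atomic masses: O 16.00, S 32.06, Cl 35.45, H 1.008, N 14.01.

3.540 g

M(NH4Cl) = 14.01 + 4(1.008) + 35.45 = 53.492 g/mol.
M(H2O) = 2(1.008) + 16.00 = 18.016 g/mol.
n(NH4Cl) = 21.02 / 53.492 = 0.39296 mol.
Reaction (1): NH4Cl→HCl ratio 1:1 ⇒ n(HCl) = 0.39296 mol.
Reaction (2): HCl→H2S ratio 2:1 ⇒ n(H2S) = 0.19648 mol.
Reaction (3): H2S→H2O ratio 2:2 ⇒ n(H2O) = 0.19648 mol.
Mass of H2O = 0.19648 × 18.016 = 3.5397 g.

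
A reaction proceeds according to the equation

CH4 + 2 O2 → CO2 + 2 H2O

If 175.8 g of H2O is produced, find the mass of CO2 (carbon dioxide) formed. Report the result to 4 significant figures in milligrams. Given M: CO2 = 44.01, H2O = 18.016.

214700 mg

n(H2O) = 175.80 g / 18.016 g/mol = 9.7580 mol.
From the equation the H2O:CO2 mole ratio is 2:1, so n(CO2) = 9.7580 × 1/2 = 4.8790 mol.
Mass of CO2 = 4.8790 mol × 44.01 g/mol = 214.72 g.
Converting to mg: 214.72 g = 214700 mg.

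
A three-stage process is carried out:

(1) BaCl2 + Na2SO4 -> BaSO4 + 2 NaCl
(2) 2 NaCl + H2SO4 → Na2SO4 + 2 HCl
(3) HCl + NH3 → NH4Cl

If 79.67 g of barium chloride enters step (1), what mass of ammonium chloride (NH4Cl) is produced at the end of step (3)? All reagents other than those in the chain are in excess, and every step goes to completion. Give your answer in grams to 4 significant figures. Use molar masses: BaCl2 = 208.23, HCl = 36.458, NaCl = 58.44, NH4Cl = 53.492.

n(BaCl2) = 79.67 / 208.23 = 0.38261 mol.
Reaction (1): BaCl2→NaCl ratio 1:2 ⇒ n(NaCl) = 0.76521 mol.
Reaction (2): NaCl→HCl ratio 2:2 ⇒ n(HCl) = 0.76521 mol.
Reaction (3): HCl→NH4Cl ratio 1:1 ⇒ n(NH4Cl) = 0.76521 mol.
Mass of NH4Cl = 0.76521 × 53.492 = 40.933 g.

40.93 g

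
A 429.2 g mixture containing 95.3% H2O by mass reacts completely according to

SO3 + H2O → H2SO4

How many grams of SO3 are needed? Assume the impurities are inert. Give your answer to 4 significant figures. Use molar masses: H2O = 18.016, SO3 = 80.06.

1818 g

Mass of pure H2O = 429.2 g × 0.953 = 409.03 g.
n(H2O) = 409.03 g / 18.016 g/mol = 22.704 mol.
From the equation the H2O:SO3 mole ratio is 1:1, so n(SO3) = 22.704 × 1/1 = 22.704 mol.
Mass of SO3 = 22.704 mol × 80.06 g/mol = 1817.6 g.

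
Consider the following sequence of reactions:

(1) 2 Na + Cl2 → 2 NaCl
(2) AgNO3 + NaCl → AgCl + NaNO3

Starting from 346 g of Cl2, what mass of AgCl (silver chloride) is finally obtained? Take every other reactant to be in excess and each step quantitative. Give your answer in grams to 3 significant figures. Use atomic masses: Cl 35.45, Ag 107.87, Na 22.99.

1400 g

M(Cl2) = 2(35.45) = 70.90 g/mol.
M(AgCl) = 107.87 + 35.45 = 143.32 g/mol.
n(Cl2) = 346.0 / 70.90 = 4.880 mol.
Step 1 gives a 1:2 ratio of Cl2 to NaCl, so n(NaCl) = 9.760 mol.
In step 2 the NaCl:AgCl ratio is 1:1, so n(AgCl) = 9.760 mol.
Mass of AgCl = 9.760 × 143.32 = 1399 g.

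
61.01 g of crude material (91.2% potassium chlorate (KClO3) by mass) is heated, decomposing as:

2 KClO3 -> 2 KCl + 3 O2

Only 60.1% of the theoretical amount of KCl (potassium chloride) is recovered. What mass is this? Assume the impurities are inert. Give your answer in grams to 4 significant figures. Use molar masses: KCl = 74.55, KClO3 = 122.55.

20.34 g

Pure KClO3 available = 61.01 g × 0.912 = 55.641 g.
n(KClO3) = 55.641 g / 122.55 g/mol = 0.45403 mol.
From the equation the KClO3:KCl mole ratio is 2:2, so n(KCl) = 0.45403 × 2/2 = 0.45403 mol.
Mass of KCl = 0.45403 mol × 74.55 g/mol = 33.848 g.
Actual mass collected = 33.848 g × 0.601 = 20.343 g.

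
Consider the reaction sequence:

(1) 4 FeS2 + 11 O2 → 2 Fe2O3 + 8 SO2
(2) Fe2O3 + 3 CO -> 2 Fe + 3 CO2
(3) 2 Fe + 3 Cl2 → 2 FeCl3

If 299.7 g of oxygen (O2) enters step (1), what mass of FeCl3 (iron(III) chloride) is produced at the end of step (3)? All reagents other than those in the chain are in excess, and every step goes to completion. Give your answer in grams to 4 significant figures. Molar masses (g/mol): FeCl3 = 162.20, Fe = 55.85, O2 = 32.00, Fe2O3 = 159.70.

552.4 g

n(O2) = 299.7 / 32.00 = 9.3656 mol.
Reaction (1): O2→Fe2O3 ratio 11:2 ⇒ n(Fe2O3) = 1.7028 mol.
Reaction (2): Fe2O3→Fe ratio 1:2 ⇒ n(Fe) = 3.4057 mol.
Reaction (3): Fe→FeCl3 ratio 2:2 ⇒ n(FeCl3) = 3.4057 mol.
Mass of FeCl3 = 3.4057 × 162.20 = 552.40 g.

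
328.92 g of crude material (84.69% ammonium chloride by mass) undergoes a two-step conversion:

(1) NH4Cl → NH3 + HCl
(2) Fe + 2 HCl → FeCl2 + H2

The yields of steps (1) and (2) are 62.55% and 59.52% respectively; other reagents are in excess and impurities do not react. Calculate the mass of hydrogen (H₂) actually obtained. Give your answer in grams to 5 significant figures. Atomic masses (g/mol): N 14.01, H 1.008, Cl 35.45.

1.9543 g

Pure NH4Cl = 328.92 × 0.8469 = 278.562 g.
M(NH4Cl) = 14.01 + 4(1.008) + 35.45 = 53.492 g/mol.
M(H2) = 2(1.008) = 2.016 g/mol.
n(NH4Cl) = 278.562 / 53.492 = 5.20755 mol.
Step 1 (NH4Cl:HCl = 1:1): theoretical n(HCl) = 5.20755 mol; at 62.55% yield, n(HCl) = 3.25732 mol.
Step 2 (HCl:H2 = 2:1): theoretical n(H2) = 1.62866 mol, so theoretical mass = 1.62866 × 2.016 = 3.28338 g.
At 59.52% yield, actual mass of H2 = 3.28338 × 0.5952 = 1.95427 g.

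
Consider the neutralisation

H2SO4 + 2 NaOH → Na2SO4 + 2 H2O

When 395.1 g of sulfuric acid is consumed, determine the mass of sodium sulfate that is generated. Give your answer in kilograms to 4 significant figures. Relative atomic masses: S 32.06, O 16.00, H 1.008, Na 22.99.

M(H2SO4) = 2(1.008) + 32.06 + 4(16.00) = 98.076 g/mol.
M(Na2SO4) = 2(22.99) + 32.06 + 4(16.00) = 142.04 g/mol.
n(H2SO4) = 395.10 g / 98.076 g/mol = 4.0285 mol.
From the equation the H2SO4:Na2SO4 mole ratio is 1:1, so n(Na2SO4) = 4.0285 × 1/1 = 4.0285 mol.
Mass of Na2SO4 = 4.0285 mol × 142.04 g/mol = 572.21 g.
Converting to kg: 572.21 g = 0.5722 kg.

0.5722 kg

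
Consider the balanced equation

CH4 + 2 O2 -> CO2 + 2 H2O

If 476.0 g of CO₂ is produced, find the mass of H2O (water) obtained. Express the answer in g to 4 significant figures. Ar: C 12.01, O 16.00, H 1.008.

389.7 g

M(CO2) = 12.01 + 2(16.00) = 44.01 g/mol.
M(H2O) = 2(1.008) + 16.00 = 18.016 g/mol.
n(CO2) = 476.00 g / 44.01 g/mol = 10.816 mol.
From the equation the CO2:H2O mole ratio is 1:2, so n(H2O) = 10.816 × 2/1 = 21.631 mol.
Mass of H2O = 21.631 mol × 18.016 g/mol = 389.71 g.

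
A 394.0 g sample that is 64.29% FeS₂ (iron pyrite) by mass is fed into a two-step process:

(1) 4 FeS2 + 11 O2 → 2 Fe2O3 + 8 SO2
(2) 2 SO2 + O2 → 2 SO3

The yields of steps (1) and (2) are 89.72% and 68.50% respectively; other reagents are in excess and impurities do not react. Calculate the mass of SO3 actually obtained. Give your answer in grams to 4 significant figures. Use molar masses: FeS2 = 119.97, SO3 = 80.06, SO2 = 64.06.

Pure FeS2 = 394.0 × 0.6429 = 253.30 g.
n(FeS2) = 253.30 / 119.97 = 2.1114 mol.
Step 1 (FeS2:SO2 = 4:8): theoretical n(SO2) = 4.2228 mol; at 89.72% yield, n(SO2) = 3.7887 mol.
Step 2 (SO2:SO3 = 2:2): theoretical n(SO3) = 3.7887 mol, so theoretical mass = 3.7887 × 80.06 = 303.32 g.
At 68.50% yield, actual mass of SO3 = 303.32 × 0.6850 = 207.77 g.

207.8 g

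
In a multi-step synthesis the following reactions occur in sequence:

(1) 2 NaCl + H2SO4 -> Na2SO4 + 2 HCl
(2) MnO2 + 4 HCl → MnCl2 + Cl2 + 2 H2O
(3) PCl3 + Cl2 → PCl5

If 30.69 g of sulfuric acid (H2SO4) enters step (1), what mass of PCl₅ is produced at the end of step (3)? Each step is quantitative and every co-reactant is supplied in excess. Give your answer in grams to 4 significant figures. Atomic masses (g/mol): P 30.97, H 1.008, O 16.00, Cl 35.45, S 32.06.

32.58 g

M(H2SO4) = 2(1.008) + 32.06 + 4(16.00) = 98.076 g/mol.
M(PCl5) = 30.97 + 5(35.45) = 208.22 g/mol.
n(H2SO4) = 30.69 / 98.076 = 0.31292 mol.
Reaction (1): H2SO4→HCl ratio 1:2 ⇒ n(HCl) = 0.62584 mol.
Reaction (2): HCl→Cl2 ratio 4:1 ⇒ n(Cl2) = 0.15646 mol.
Reaction (3): Cl2→PCl5 ratio 1:1 ⇒ n(PCl5) = 0.15646 mol.
Mass of PCl5 = 0.15646 × 208.22 = 32.578 g.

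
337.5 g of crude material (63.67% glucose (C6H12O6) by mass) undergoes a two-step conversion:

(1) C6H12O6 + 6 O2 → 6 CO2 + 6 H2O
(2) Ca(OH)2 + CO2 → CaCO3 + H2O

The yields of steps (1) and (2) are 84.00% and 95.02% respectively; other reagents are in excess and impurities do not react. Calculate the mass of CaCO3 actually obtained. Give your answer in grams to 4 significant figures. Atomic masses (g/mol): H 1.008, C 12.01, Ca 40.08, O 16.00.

Pure C6H12O6 = 337.5 × 0.6367 = 214.89 g.
M(C6H12O6) = 6(12.01) + 12(1.008) + 6(16.00) = 180.156 g/mol.
M(CaCO3) = 40.08 + 12.01 + 3(16.00) = 100.09 g/mol.
n(C6H12O6) = 214.89 / 180.156 = 1.1928 mol.
Step 1 (C6H12O6:CO2 = 1:6): theoretical n(CO2) = 7.1567 mol; at 84.00% yield, n(CO2) = 6.0116 mol.
Step 2 (CO2:CaCO3 = 1:1): theoretical n(CaCO3) = 6.0116 mol, so theoretical mass = 6.0116 × 100.09 = 601.70 g.
At 95.02% yield, actual mass of CaCO3 = 601.70 × 0.9502 = 571.74 g.

571.7 g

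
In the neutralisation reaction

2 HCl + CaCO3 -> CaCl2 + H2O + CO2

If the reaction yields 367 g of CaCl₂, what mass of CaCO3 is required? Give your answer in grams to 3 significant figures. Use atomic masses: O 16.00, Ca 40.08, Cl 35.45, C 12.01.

M(CaCl2) = 40.08 + 2(35.45) = 110.98 g/mol.
M(CaCO3) = 40.08 + 12.01 + 3(16.00) = 100.09 g/mol.
n(CaCl2) = 367.0 g / 110.98 g/mol = 3.307 mol.
From the equation the CaCl2:CaCO3 mole ratio is 1:1, so n(CaCO3) = 3.307 × 1/1 = 3.307 mol.
Mass of CaCO3 = 3.307 mol × 100.09 g/mol = 331.0 g.

331 g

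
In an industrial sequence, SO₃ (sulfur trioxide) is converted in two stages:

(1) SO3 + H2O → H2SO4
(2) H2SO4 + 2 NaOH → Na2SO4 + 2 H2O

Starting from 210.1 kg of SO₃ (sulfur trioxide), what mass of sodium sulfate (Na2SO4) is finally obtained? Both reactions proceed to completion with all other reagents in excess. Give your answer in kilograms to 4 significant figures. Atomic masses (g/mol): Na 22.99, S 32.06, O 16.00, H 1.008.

M(SO3) = 32.06 + 3(16.00) = 80.06 g/mol.
M(Na2SO4) = 2(22.99) + 32.06 + 4(16.00) = 142.04 g/mol.
210.1 kg = 210100 g.
n(SO3) = 210100 / 80.06 = 2624.3 mol.
Step 1 gives a 1:1 ratio of SO3 to H2SO4, so n(H2SO4) = 2624.3 mol.
In step 2 the H2SO4:Na2SO4 ratio is 1:1, so n(Na2SO4) = 2624.3 mol.
Mass of Na2SO4 = 2624.3 × 142.04 = 372750 g = 372.8 kg.

372.8 kg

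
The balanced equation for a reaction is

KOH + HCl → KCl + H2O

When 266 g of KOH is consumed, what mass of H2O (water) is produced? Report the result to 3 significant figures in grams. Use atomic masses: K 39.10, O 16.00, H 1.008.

85.4 g

M(KOH) = 39.10 + 16.00 + 1.008 = 56.108 g/mol.
M(H2O) = 2(1.008) + 16.00 = 18.016 g/mol.
n(KOH) = 266.0 g / 56.108 g/mol = 4.741 mol.
From the equation the KOH:H2O mole ratio is 1:1, so n(H2O) = 4.741 × 1/1 = 4.741 mol.
Mass of H2O = 4.741 mol × 18.016 g/mol = 85.41 g.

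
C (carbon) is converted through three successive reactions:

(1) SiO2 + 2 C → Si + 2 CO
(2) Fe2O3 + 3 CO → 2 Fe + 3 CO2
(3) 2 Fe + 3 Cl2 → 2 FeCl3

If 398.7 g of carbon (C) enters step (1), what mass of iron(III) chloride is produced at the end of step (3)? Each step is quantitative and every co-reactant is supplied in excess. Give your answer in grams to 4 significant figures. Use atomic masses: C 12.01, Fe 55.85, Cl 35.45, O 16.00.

M(C) = 12.01 g/mol.
M(FeCl3) = 55.85 + 3(35.45) = 162.20 g/mol.
n(C) = 398.7 / 12.01 = 33.197 mol.
Reaction (1): C→CO ratio 2:2 ⇒ n(CO) = 33.197 mol.
Reaction (2): CO→Fe ratio 3:2 ⇒ n(Fe) = 22.132 mol.
Reaction (3): Fe→FeCl3 ratio 2:2 ⇒ n(FeCl3) = 22.132 mol.
Mass of FeCl3 = 22.132 × 162.20 = 3589.7 g.

3590 g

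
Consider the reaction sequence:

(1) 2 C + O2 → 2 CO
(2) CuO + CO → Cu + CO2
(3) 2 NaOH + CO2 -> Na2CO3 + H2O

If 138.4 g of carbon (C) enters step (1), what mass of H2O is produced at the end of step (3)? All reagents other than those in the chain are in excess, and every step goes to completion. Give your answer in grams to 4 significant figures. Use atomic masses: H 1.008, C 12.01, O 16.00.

M(C) = 12.01 g/mol.
M(H2O) = 2(1.008) + 16.00 = 18.016 g/mol.
n(C) = 138.4 / 12.01 = 11.524 mol.
Reaction (1): C→CO ratio 2:2 ⇒ n(CO) = 11.524 mol.
Reaction (2): CO→CO2 ratio 1:1 ⇒ n(CO2) = 11.524 mol.
Reaction (3): CO2→H2O ratio 1:1 ⇒ n(H2O) = 11.524 mol.
Mass of H2O = 11.524 × 18.016 = 207.61 g.

207.6 g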